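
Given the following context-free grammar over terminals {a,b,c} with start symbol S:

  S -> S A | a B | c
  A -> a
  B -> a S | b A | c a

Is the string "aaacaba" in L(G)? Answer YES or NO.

CNF form of G:
  S -> S A | T0 B | c
  A -> a
  B -> T0 S | T1 A | T2 T0
  T0 -> a
  T1 -> b
  T2 -> c

CYK table (by increasing span):
  cell(0,0) a: {A,T0}  orig:{A}
  cell(1,1) a: {A,T0}  orig:{A}
  cell(2,2) a: {A,T0}  orig:{A}
  cell(3,3) c: {S,T2}  orig:{S}
  cell(4,4) a: {A,T0}  orig:{A}
  cell(5,5) b: {T1}  orig:{}
  cell(6,6) a: {A,T0}  orig:{A}
  cell(0,1) aa: ∅
  cell(1,2) aa: ∅
  cell(2,3) ac: {B}
  cell(3,4) ca: {B,S}
  cell(4,5) ab: ∅
  cell(5,6) ba: {B}
  cell(0,2) aaa: ∅
  cell(1,3) aac: {S}
  cell(2,4) aca: {B,S}
  cell(3,5) cab: ∅
  cell(4,6) aba: {S}
  cell(0,3) aaac: {B}
  cell(1,4) aaca: {B,S}
  cell(2,5) acab: ∅
  cell(3,6) caba: ∅
  cell(0,4) aaaca: {B,S}
  cell(1,5) aacab: ∅
  cell(2,6) acaba: ∅
  cell(0,5) aaacab: ∅
  cell(1,6) aacaba: ∅
  cell(0,6) aaacaba: ∅

S ∉ T[0,6] ⇒ NO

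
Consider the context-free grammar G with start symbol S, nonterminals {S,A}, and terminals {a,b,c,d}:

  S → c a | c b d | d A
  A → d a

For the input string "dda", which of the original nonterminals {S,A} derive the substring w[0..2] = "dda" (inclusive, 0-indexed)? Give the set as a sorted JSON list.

Convert to CNF:
  S -> T0 A | T2 T1 | T2 X4
  A -> T0 T1
  T0 -> d
  T1 -> a
  T2 -> c
  T3 -> b
  X4 -> T3 T0

Fill CYK table bottom-up, restricted to cells inside w[0..2]:
  cell(0,0) d: {T0}  orig:{}
  cell(1,1) d: {T0}  orig:{}
  cell(2,2) a: {T1}  orig:{}
  cell(0,1) dd: ∅
  cell(1,2) da: {A}
  cell(0,2) dda: {S}

Original NTs in T[0,2] deriving "dda": ["S"]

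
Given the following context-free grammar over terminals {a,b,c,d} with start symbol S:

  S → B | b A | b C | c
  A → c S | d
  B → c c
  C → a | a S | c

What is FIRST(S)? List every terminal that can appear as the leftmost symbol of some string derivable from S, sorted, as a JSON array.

FIRST sets, iterate to fixpoint:
pass 1:
  A via A→c S: +{c}
  A via A→d: +{d}
  B via B→c c: +{c}
  C via C→a: +{a}
  C via C→c: +{c}
  S via S→B: +{c}
  S via S→b A: +{b}
  FIRST[S]={b,c}  FIRST[A]={c,d}  FIRST[B]={c}  FIRST[C]={a,c}
pass 2: (no change)
  FIRST[S]={b,c}  FIRST[A]={c,d}  FIRST[B]={c}  FIRST[C]={a,c}

FIRST(S) = ["b", "c"]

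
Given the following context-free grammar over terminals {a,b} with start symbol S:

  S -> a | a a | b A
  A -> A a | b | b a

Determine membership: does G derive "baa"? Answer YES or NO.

CNF form of G:
  S -> T0 T0 | T1 A | a
  A -> A T0 | T1 T0 | b
  T0 -> a
  T1 -> b

CYK fill:
  [0..0]={A,T1}  "b"  orig:{A}
  [1..1]={S,T0}  "a"  orig:{S}
  [2..2]={S,T0}  "a"  orig:{S}
  [0..1]={A}  "ba"
  [1..2]={S}  "aa"
  [0..2]={A}  "baa"

S ∉ T[0,2] ⇒ NO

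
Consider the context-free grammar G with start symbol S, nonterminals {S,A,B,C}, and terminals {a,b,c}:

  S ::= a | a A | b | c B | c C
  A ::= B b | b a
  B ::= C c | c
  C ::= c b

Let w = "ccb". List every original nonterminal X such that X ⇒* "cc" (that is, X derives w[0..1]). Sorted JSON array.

Convert to CNF:
  S -> T1 A | T2 B | T2 C | a | b
  A -> B T0 | T0 T1
  B -> C T2 | c
  C -> T2 T0
  T0 -> b
  T1 -> a
  T2 -> c

CYK table (by increasing span), restricted to cells inside w[0..1]:
  T[0,0] 'c' = {B,T2}  orig:{B}
  T[1,1] 'c' = {B,T2}  orig:{B}
  T[0,1] 'cc' = {S}

Original NTs in T[0,1] deriving "cc": ["S"]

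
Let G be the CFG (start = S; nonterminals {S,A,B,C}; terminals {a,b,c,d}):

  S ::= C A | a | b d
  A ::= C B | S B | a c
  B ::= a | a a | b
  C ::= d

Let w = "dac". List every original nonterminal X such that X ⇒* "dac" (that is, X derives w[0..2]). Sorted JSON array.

Convert to CNF:
  S -> C A | T2 T3 | a
  A -> C B | S B | T0 T1
  B -> T0 T0 | a | b
  C -> d
  T0 -> a
  T1 -> c
  T2 -> b
  T3 -> d

CYK table (by increasing span) — only the sub-triangle for w[0..2]:
  cell(0,0) d: {C,T3}  orig:{C}
  cell(1,1) a: {B,S,T0}  orig:{B,S}
  cell(2,2) c: {T1}  orig:{}
  cell(0,1) da: {A}
  cell(1,2) ac: {A}
  cell(0,2) dac: {S}

Original NTs in T[0,2] deriving "dac": ["S"]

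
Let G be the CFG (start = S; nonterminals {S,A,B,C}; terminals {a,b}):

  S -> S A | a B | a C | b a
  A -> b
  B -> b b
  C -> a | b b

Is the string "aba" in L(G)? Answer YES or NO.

CNF form of G:
  S -> S A | T0 T1 | T1 B | T1 C
  A -> b
  B -> T0 T0
  C -> T0 T0 | a
  T0 -> b
  T1 -> a

CYK table (by increasing span):
  T[0,0] 'a' = {C,T1}  orig:{C}
  T[1,1] 'b' = {A,T0}  orig:{A}
  T[2,2] 'a' = {C,T1}  orig:{C}
  T[0,1] 'ab' = ∅
  T[1,2] 'ba' = {S}
  T[0,2] 'aba' = ∅

S ∉ T[0,2] ⇒ NO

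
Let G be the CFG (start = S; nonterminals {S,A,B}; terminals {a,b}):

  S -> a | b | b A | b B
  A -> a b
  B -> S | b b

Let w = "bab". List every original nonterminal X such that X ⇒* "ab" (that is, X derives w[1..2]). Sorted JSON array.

Convert to CNF:
  S -> T1 A | T1 B | a | b
  A -> T0 T1
  B -> T1 A | T1 B | T1 T1 | a | b
  T0 -> a
  T1 -> b

CYK fill (cells [i..j] with 1 ≤ i ≤ j ≤ 2 only):
  cell(1,1) a: {B,S,T0}  orig:{B,S}
  cell(2,2) b: {B,S,T1}  orig:{B,S}
  cell(1,2) ab: {A}

Original NTs in T[1,2] deriving "ab": ["A"]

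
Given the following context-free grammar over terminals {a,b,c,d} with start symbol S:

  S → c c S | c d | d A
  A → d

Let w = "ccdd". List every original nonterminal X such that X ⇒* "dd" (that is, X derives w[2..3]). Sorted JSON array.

Convert to CNF:
  S -> T0 T1 | T0 X2 | T1 A
  A -> d
  T0 -> c
  T1 -> d
  X2 -> T0 S

Fill CYK table bottom-up — only the sub-triangle for w[2..3]:
  cell(2,2) d: {A,T1}  orig:{A}
  cell(3,3) d: {A,T1}  orig:{A}
  cell(2,3) dd: {S}

Original NTs in T[2,3] deriving "dd": ["S"]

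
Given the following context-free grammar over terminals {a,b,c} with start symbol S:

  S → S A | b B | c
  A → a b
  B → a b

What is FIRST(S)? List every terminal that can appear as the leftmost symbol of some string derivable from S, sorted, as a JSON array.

FIRST sets, iterate to fixpoint:
iter 1:
  A via A→a b: +{a}
  B via B→a b: +{a}
  S via S→b B: +{b}
  S via S→c: +{c}
  FIRST[S]={b,c}  FIRST[A]={a}  FIRST[B]={a}
iter 2: (no change)
  FIRST[S]={b,c}  FIRST[A]={a}  FIRST[B]={a}

FIRST(S) = ["b", "c"]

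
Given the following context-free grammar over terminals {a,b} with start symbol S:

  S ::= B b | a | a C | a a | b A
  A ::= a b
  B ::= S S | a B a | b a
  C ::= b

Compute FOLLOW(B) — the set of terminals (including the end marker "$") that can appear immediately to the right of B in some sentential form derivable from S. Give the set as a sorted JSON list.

Compute FIRST by fixpoint:
round 1:
  A via A→a b: +{a}
  B via B→a B a: +{a}
  B via B→b a: +{b}
  C via C→b: +{b}
  S via S→B b: +{a,b}
  FIRST[S]={a,b}  FIRST[A]={a}  FIRST[B]={a,b}  FIRST[C]={b}
round 2: (no change)
  FIRST[S]={a,b}  FIRST[A]={a}  FIRST[B]={a,b}  FIRST[C]={b}

FOLLOW iteration:
seed FOLLOW(S) with $
round 1:
  B→S S: FOLLOW(S) ⊇ FIRST(S) = {a,b}; new: +{a,b}
  B→a B a: FOLLOW(B) ⊇ FIRST(a) = {a}; new: +{a}
  S→B b: FOLLOW(B) ⊇ FIRST(b) = {b}; new: +{b}
  S→a C: FOLLOW(C) ⊇ FOLLOW(S) ⊇ {$,a,b}; new: +{$,a,b}
  S→b A: FOLLOW(A) ⊇ FOLLOW(S) ⊇ {$,a,b}; new: +{$,a,b}
  FOLLOW(S)={$,a,b}  FOLLOW(A)={$,a,b}  FOLLOW(B)={a,b}  FOLLOW(C)={$,a,b}
round 2: — fixpoint
  FOLLOW(S)={$,a,b}  FOLLOW(A)={$,a,b}  FOLLOW(B)={a,b}  FOLLOW(C)={$,a,b}

FOLLOW(B) = ["a", "b"]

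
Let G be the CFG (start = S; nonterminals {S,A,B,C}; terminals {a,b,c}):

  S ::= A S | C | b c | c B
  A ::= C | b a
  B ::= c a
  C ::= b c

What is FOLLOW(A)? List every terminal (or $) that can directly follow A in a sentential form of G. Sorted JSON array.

FIRST iteration:
round 1:
  A via A→b a: +{b}
  B via B→c a: +{c}
  C via C→b c: +{b}
  S via S→A S: +{b}
  S via S→c B: +{c}
  FIRST[S]={b,c}  FIRST[A]={b}  FIRST[B]={c}  FIRST[C]={b}
round 2: (no change)
  FIRST[S]={b,c}  FIRST[A]={b}  FIRST[B]={c}  FIRST[C]={b}

FOLLOW iteration:
FOLLOW(S) := {$}
round 1:
  S→A S: FOLLOW(A) ⊇ FIRST(S) = {b,c}; new: +{b,c}
  S→C: FOLLOW(C) ⊇ FOLLOW(S) ⊇ {$}; new: +{$}
  S→c B: FOLLOW(B) ⊇ FOLLOW(S) ⊇ {$}; new: +{$}
  S: {$}  A: {b,c}  B: {$}  C: {$}
round 2:
  A→C: FOLLOW(C) ⊇ FOLLOW(A) ⊇ {b,c}; new: +{b,c}
  S: {$}  A: {b,c}  B: {$}  C: {$,b,c}
round 3: (no change)
  S: {$}  A: {b,c}  B: {$}  C: {$,b,c}

FOLLOW(A) = ["b", "c"]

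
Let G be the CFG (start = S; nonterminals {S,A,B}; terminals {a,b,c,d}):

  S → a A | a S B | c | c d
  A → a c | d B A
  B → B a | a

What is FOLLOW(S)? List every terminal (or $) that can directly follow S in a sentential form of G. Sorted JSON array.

FIRST sets, iterate to fixpoint:
round 1:
  A via A→a c: +{a}
  A via A→d B A: +{d}
  B via B→a: +{a}
  S via S→a A: +{a}
  S via S→c: +{c}
  FIRST[S]={a,c}  FIRST[A]={a,d}  FIRST[B]={a}
round 2: — fixpoint
  FIRST[S]={a,c}  FIRST[A]={a,d}  FIRST[B]={a}

FOLLOW iteration:
initialize: $ ∈ FOLLOW(S)
[1]
  A→d B A: FOLLOW(B) ⊇ FIRST(A) = {a,d}; new: +{a,d}
  S→a A: FOLLOW(A) ⊇ FOLLOW(S) ⊇ {$}; new: +{$}
  S→a S B: FOLLOW(S) ⊇ FIRST(B) = {a}; new: +{a}
  S→a S B: FOLLOW(B) ⊇ FOLLOW(S) ⊇ {$,a}; new: +{$}
  S: {$,a}  A: {$}  B: {$,a,d}
[2]
  S→a A: FOLLOW(A) ⊇ FOLLOW(S) ⊇ {$,a}; new: +{a}
  S: {$,a}  A: {$,a}  B: {$,a,d}
[3] (stable)
  S: {$,a}  A: {$,a}  B: {$,a,d}

FOLLOW(S) = ["$", "a"]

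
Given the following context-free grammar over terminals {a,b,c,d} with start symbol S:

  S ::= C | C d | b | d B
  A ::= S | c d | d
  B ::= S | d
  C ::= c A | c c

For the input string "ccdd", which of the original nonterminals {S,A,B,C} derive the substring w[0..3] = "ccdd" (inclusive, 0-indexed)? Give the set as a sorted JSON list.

Convert to CNF:
  S -> C T0 | T0 B | T1 A | T1 T1 | b
  A -> C T0 | T0 B | T1 A | T1 T0 | T1 T1 | b | d
  B -> C T0 | T0 B | T1 A | T1 T1 | b | d
  C -> T1 A | T1 T1
  T0 -> d
  T1 -> c

CYK fill, restricted to cells inside w[0..3]:
  T[0,0] 'c' = {T1}  orig:{}
  T[1,1] 'c' = {T1}  orig:{}
  T[2,2] 'd' = {A,B,T0}  orig:{A,B}
  T[3,3] 'd' = {A,B,T0}  orig:{A,B}
  T[0,1] 'cc' = {A,B,C,S}
  T[1,2] 'cd' = {A,B,C,S}
  T[2,3] 'dd' = {A,B,S}
  T[0,2] 'ccd' = {A,B,C,S}
  T[1,3] 'cdd' = {A,B,C,S}
  T[0,3] 'ccdd' = {A,B,C,S}

Original NTs in T[0,3] deriving "ccdd": ["A", "B", "C", "S"]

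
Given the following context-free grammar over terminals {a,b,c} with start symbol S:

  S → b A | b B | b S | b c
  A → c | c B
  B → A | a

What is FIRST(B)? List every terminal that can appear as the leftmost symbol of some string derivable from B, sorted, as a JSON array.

FIRST sets, iterate to fixpoint:
round 1:
  A via A→c: +{c}
  B via B→A: +{c}
  B via B→a: +{a}
  S via S→b A: +{b}
  FIRST(S)={b}  FIRST(A)={c}  FIRST(B)={a,c}
round 2: — fixpoint
  FIRST(S)={b}  FIRST(A)={c}  FIRST(B)={a,c}

FIRST(B) = ["a", "c"]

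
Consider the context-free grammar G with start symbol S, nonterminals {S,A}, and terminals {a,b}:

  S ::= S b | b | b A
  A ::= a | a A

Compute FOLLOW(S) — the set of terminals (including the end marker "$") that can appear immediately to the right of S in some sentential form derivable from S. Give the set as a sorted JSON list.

FIRST sets, iterate to fixpoint:
pass 1:
  A via A→a: +{a}
  S via S→b: +{b}
  FIRST(S)={b}  FIRST(A)={a}
pass 2: (stable)
  FIRST(S)={b}  FIRST(A)={a}

FOLLOW iteration:
FOLLOW(S) := {$}
round 1:
  S→S b: FOLLOW(S) ⊇ FIRST(b) = {b}; new: +{b}
  S→b A: FOLLOW(A) ⊇ FOLLOW(S) ⊇ {$,b}; new: +{$,b}
  FOLLOW(S)={$,b}  FOLLOW(A)={$,b}
round 2: (no change)
  FOLLOW(S)={$,b}  FOLLOW(A)={$,b}

FOLLOW(S) = ["$", "b"]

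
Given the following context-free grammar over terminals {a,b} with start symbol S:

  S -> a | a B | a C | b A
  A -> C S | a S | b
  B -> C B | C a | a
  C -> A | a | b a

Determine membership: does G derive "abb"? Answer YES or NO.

Convert to CNF:
  S -> T0 B | T0 C | T1 A | a
  A -> C S | T0 S | b
  B -> C B | C T0 | a
  C -> C S | T0 S | T1 T0 | a | b
  T0 -> a
  T1 -> b

Fill CYK table bottom-up:
  [0..0]={B,C,S,T0}  "a"  orig:{B,C,S}
  [1..1]={A,C,T1}  "b"  orig:{A,C}
  [2..2]={A,C,T1}  "b"  orig:{A,C}
  [0..1]={S}  "ab"
  [1..2]={S}  "bb"
  [0..2]={A,C}  "abb"

S ∉ T[0,2] ⇒ NO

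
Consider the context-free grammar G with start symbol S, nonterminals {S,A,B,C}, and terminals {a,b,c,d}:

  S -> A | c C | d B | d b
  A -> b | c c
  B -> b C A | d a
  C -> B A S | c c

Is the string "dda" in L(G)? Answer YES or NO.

CNF form of G:
  S -> T0 C | T0 T0 | T2 B | T2 T1 | b
  A -> T0 T0 | b
  B -> T1 X4 | T2 T3
  C -> B X5 | T0 T0
  T0 -> c
  T1 -> b
  T2 -> d
  T3 -> a
  X4 -> C A
  X5 -> A S

CYK fill:
  [0..0]={T2}  "d"  orig:{}
  [1..1]={T2}  "d"  orig:{}
  [2..2]={T3}  "a"  orig:{}
  [0..1]=∅  "dd"
  [1..2]={B}  "da"
  [0..2]={S}  "dda"

S ∈ T[0,2] ⇒ YES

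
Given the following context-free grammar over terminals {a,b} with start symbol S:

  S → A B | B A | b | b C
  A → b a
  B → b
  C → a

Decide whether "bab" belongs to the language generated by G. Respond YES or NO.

Convert to CNF:
  S -> A B | B A | T0 C | b
  A -> T0 T1
  B -> b
  C -> a
  T0 -> b
  T1 -> a

Fill CYK table bottom-up:
  [0..0]={B,S,T0}  "b"  orig:{B,S}
  [1..1]={C,T1}  "a"  orig:{C}
  [2..2]={B,S,T0}  "b"  orig:{B,S}
  [0..1]={A,S}  "ba"
  [1..2]=∅  "ab"
  [0..2]={S}  "bab"

S ∈ T[0,2] ⇒ YES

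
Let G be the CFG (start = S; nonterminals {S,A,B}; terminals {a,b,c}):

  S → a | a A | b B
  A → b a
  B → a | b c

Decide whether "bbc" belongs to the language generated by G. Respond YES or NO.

Convert to CNF:
  S -> T0 B | T1 A | a
  A -> T0 T1
  B -> T0 T2 | a
  T0 -> b
  T1 -> a
  T2 -> c

CYK table (by increasing span):
  cell(0,0) b: {T0}  orig:{}
  cell(1,1) b: {T0}  orig:{}
  cell(2,2) c: {T2}  orig:{}
  cell(0,1) bb: ∅
  cell(1,2) bc: {B}
  cell(0,2) bbc: {S}

S ∈ T[0,2] ⇒ YES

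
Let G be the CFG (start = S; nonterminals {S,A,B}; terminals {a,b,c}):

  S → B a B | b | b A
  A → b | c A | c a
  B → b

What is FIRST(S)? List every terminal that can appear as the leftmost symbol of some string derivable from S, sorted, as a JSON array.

FIRST sets, iterate to fixpoint:
round 1:
  A via A→b: +{b}
  A via A→c A: +{c}
  B via B→b: +{b}
  S via S→B a B: +{b}
  FIRST[S]={b}  FIRST[A]={b,c}  FIRST[B]={b}
round 2: (no change)
  FIRST[S]={b}  FIRST[A]={b,c}  FIRST[B]={b}

FIRST(S) = ["b"]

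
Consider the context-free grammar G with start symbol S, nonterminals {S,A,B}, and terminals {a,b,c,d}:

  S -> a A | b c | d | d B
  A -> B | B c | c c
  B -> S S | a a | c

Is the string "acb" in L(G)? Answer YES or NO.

Convert to CNF:
  S -> T1 A | T2 T0 | T3 B | d
  A -> B T0 | S S | T0 T0 | T1 T1 | c
  B -> S S | T1 T1 | c
  T0 -> c
  T1 -> a
  T2 -> b
  T3 -> d

CYK fill:
  T[0,0] 'a' = {T1}  orig:{}
  T[1,1] 'c' = {A,B,T0}  orig:{A,B}
  T[2,2] 'b' = {T2}  orig:{}
  T[0,1] 'ac' = {S}
  T[1,2] 'cb' = ∅
  T[0,2] 'acb' = ∅

S ∉ T[0,2] ⇒ NO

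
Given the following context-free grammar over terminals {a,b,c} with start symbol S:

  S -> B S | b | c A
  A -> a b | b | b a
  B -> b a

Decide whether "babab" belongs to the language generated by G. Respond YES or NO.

CNF form of G:
  S -> B S | T2 A | b
  A -> T0 T1 | T1 T0 | b
  B -> T1 T0
  T0 -> a
  T1 -> b
  T2 -> c

Fill CYK table bottom-up:
  cell(0,0) b: {A,S,T1}  orig:{A,S}
  cell(1,1) a: {T0}  orig:{}
  cell(2,2) b: {A,S,T1}  orig:{A,S}
  cell(3,3) a: {T0}  orig:{}
  cell(4,4) b: {A,S,T1}  orig:{A,S}
  cell(0,1) ba: {A,B}
  cell(1,2) ab: {A}
  cell(2,3) ba: {A,B}
  cell(3,4) ab: {A}
  cell(0,2) bab: {S}
  cell(1,3) aba: ∅
  cell(2,4) bab: {S}
  cell(0,3) baba: ∅
  cell(1,4) abab: ∅
  cell(0,4) babab: {S}

S ∈ T[0,4] ⇒ YES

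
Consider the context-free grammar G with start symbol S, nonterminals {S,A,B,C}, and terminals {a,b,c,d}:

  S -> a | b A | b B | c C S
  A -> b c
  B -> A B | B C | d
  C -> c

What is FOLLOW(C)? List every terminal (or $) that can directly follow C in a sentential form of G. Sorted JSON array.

FIRST iteration:
pass 1:
  A via A→b c: +{b}
  B via B→A B: +{b}
  B via B→d: +{d}
  C via C→c: +{c}
  S via S→a: +{a}
  S via S→b A: +{b}
  S via S→c C S: +{c}
  FIRST(S)={a,b,c}  FIRST(A)={b}  FIRST(B)={b,d}  FIRST(C)={c}
pass 2: (no change)
  FIRST(S)={a,b,c}  FIRST(A)={b}  FIRST(B)={b,d}  FIRST(C)={c}

Compute FOLLOW by fixpoint:
FOLLOW(S) := {$}
pass 1:
  B→A B: FOLLOW(A) ⊇ FIRST(B) = {b,d}; new: +{b,d}
  B→B C: FOLLOW(B) ⊇ FIRST(C) = {c}; new: +{c}
  B→B C: FOLLOW(C) ⊇ FOLLOW(B) ⊇ {c}; new: +{c}
  S→b A: FOLLOW(A) ⊇ FOLLOW(S) ⊇ {$}; new: +{$}
  S→b B: FOLLOW(B) ⊇ FOLLOW(S) ⊇ {$}; new: +{$}
  S→c C S: FOLLOW(C) ⊇ FIRST(S) = {a,b,c}; new: +{a,b}
  FOLLOW(S)={$}  FOLLOW(A)={$,b,d}  FOLLOW(B)={$,c}  FOLLOW(C)={a,b,c}
pass 2:
  B→B C: FOLLOW(C) ⊇ FOLLOW(B) ⊇ {$,c}; new: +{$}
  FOLLOW(S)={$}  FOLLOW(A)={$,b,d}  FOLLOW(B)={$,c}  FOLLOW(C)={$,a,b,c}
pass 3: (stable)
  FOLLOW(S)={$}  FOLLOW(A)={$,b,d}  FOLLOW(B)={$,c}  FOLLOW(C)={$,a,b,c}

FOLLOW(C) = ["$", "a", "b", "c"]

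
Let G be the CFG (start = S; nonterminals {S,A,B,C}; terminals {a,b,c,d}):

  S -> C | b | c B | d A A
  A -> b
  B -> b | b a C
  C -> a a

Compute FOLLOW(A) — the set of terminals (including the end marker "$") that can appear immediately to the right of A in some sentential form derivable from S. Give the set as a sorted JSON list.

FIRST iteration:
round 1:
  A via A→b: +{b}
  B via B→b: +{b}
  C via C→a a: +{a}
  S via S→C: +{a}
  S via S→b: +{b}
  S via S→c B: +{c}
  S via S→d A A: +{d}
  FIRST(S)={a,b,c,d}  FIRST(A)={b}  FIRST(B)={b}  FIRST(C)={a}
round 2: (stable)
  FIRST(S)={a,b,c,d}  FIRST(A)={b}  FIRST(B)={b}  FIRST(C)={a}

Compute FOLLOW by fixpoint:
FOLLOW(S) := {$}
round 1:
  S→C: FOLLOW(C) ⊇ FOLLOW(S) ⊇ {$}; new: +{$}
  S→c B: FOLLOW(B) ⊇ FOLLOW(S) ⊇ {$}; new: +{$}
  S→d A A: FOLLOW(A) ⊇ FIRST(A) = {b}; new: +{b}
  S→d A A: FOLLOW(A) ⊇ FOLLOW(S) ⊇ {$}; new: +{$}
  FOLLOW(S)={$}  FOLLOW(A)={$,b}  FOLLOW(B)={$}  FOLLOW(C)={$}
round 2: done
  FOLLOW(S)={$}  FOLLOW(A)={$,b}  FOLLOW(B)={$}  FOLLOW(C)={$}

FOLLOW(A) = ["$", "b"]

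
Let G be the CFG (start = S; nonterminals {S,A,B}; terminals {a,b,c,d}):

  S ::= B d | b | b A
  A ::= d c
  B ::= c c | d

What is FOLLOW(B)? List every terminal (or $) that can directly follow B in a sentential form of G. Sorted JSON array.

FIRST sets, iterate to fixpoint:
iter 1:
  A via A→d c: +{d}
  B via B→c c: +{c}
  B via B→d: +{d}
  S via S→B d: +{c,d}
  S via S→b: +{b}
  FIRST[S]={b,c,d}  FIRST[A]={d}  FIRST[B]={c,d}
iter 2: — fixpoint
  FIRST[S]={b,c,d}  FIRST[A]={d}  FIRST[B]={c,d}

FOLLOW sets:
FOLLOW(S) := {$}
[1]
  S→B d: FOLLOW(B) ⊇ FIRST(d) = {d}; new: +{d}
  S→b A: FOLLOW(A) ⊇ FOLLOW(S) ⊇ {$}; new: +{$}
  FOLLOW(S)={$}  FOLLOW(A)={$}  FOLLOW(B)={d}
[2] (stable)
  FOLLOW(S)={$}  FOLLOW(A)={$}  FOLLOW(B)={d}

FOLLOW(B) = ["d"]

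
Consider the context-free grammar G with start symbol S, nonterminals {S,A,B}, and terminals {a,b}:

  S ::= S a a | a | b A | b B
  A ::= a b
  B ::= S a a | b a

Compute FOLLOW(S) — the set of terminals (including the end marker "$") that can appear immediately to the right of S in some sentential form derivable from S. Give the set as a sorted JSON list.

FIRST iteration:
iter 1:
  A via A→a b: +{a}
  B via B→b a: +{b}
  S via S→a: +{a}
  S via S→b A: +{b}
  FIRST[S]={a,b}  FIRST[A]={a}  FIRST[B]={b}
iter 2:
  B via B→S a a: +{a}
  FIRST[S]={a,b}  FIRST[A]={a}  FIRST[B]={a,b}
iter 3: done
  FIRST[S]={a,b}  FIRST[A]={a}  FIRST[B]={a,b}

Compute FOLLOW by fixpoint:
FOLLOW(S) := {$}
pass 1:
  B→S a a: FOLLOW(S) ⊇ FIRST(a) = {a}; new: +{a}
  S→b A: FOLLOW(A) ⊇ FOLLOW(S) ⊇ {$,a}; new: +{$,a}
  S→b B: FOLLOW(B) ⊇ FOLLOW(S) ⊇ {$,a}; new: +{$,a}
  S: {$,a}  A: {$,a}  B: {$,a}
pass 2: (no change)
  S: {$,a}  A: {$,a}  B: {$,a}

FOLLOW(S) = ["$", "a"]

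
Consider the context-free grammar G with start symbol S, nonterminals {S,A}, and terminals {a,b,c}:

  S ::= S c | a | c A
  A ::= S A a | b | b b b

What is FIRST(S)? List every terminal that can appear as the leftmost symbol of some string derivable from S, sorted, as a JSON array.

Compute FIRST by fixpoint:
iter 1:
  A via A→b: +{b}
  S via S→a: +{a}
  S via S→c A: +{c}
  FIRST[S]={a,c}  FIRST[A]={b}
iter 2:
  A via A→S A a: +{a,c}
  FIRST[S]={a,c}  FIRST[A]={a,b,c}
iter 3: (stable)
  FIRST[S]={a,c}  FIRST[A]={a,b,c}

FIRST(S) = ["a", "c"]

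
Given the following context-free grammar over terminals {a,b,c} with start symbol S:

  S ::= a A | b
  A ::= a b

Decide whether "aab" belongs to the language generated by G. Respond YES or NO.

Convert to CNF:
  S -> T0 A | b
  A -> T0 T1
  T0 -> a
  T1 -> b

CYK table (by increasing span):
  [0..0]={T0}  "a"  orig:{}
  [1..1]={T0}  "a"  orig:{}
  [2..2]={S,T1}  "b"  orig:{S}
  [0..1]=∅  "aa"
  [1..2]={A}  "ab"
  [0..2]={S}  "aab"

S ∈ T[0,2] ⇒ YES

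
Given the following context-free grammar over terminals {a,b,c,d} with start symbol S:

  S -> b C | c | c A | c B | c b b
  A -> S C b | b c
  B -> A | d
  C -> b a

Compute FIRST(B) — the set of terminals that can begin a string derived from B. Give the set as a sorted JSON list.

Compute FIRST by fixpoint:
[1]
  A via A→b c: +{b}
  B via B→A: +{b}
  B via B→d: +{d}
  C via C→b a: +{b}
  S via S→b C: +{b}
  S via S→c: +{c}
  FIRST(S)={b,c}  FIRST(A)={b}  FIRST(B)={b,d}  FIRST(C)={b}
[2]
  A via A→S C b: +{c}
  B via B→A: +{c}
  FIRST(S)={b,c}  FIRST(A)={b,c}  FIRST(B)={b,c,d}  FIRST(C)={b}
[3] (stable)
  FIRST(S)={b,c}  FIRST(A)={b,c}  FIRST(B)={b,c,d}  FIRST(C)={b}

FIRST(B) = ["b", "c", "d"]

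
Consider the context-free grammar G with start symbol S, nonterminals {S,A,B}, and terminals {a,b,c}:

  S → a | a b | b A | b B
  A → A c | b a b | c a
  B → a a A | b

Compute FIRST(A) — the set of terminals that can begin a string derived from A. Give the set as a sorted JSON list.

FIRST iteration:
[1]
  A via A→b a b: +{b}
  A via A→c a: +{c}
  B via B→a a A: +{a}
  B via B→b: +{b}
  S via S→a: +{a}
  S via S→b A: +{b}
  S: {a,b}  A: {b,c}  B: {a,b}
[2] — fixpoint
  S: {a,b}  A: {b,c}  B: {a,b}

FIRST(A) = ["b", "c"]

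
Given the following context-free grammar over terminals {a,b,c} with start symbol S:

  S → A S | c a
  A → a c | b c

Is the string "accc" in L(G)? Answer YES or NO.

Convert to CNF:
  S -> A S | T1 T0
  A -> T0 T1 | T2 T1
  T0 -> a
  T1 -> c
  T2 -> b

CYK fill:
  [0..0]={T0}  "a"  orig:{}
  [1..1]={T1}  "c"  orig:{}
  [2..2]={T1}  "c"  orig:{}
  [3..3]={T1}  "c"  orig:{}
  [0..1]={A}  "ac"
  [1..2]=∅  "cc"
  [2..3]=∅  "cc"
  [0..2]=∅  "acc"
  [1..3]=∅  "ccc"
  [0..3]=∅  "accc"

S ∉ T[0,3] ⇒ NO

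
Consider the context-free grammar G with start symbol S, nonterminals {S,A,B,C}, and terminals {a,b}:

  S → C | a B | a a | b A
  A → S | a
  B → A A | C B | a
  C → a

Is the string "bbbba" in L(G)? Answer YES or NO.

Convert to CNF:
  S -> T0 B | T0 T0 | T1 A | a
  A -> T0 B | T0 T0 | T1 A | a
  B -> A A | C B | a
  C -> a
  T0 -> a
  T1 -> b

CYK table (by increasing span):
  cell(0,0) b: {T1}  orig:{}
  cell(1,1) b: {T1}  orig:{}
  cell(2,2) b: {T1}  orig:{}
  cell(3,3) b: {T1}  orig:{}
  cell(4,4) a: {A,B,C,S,T0}  orig:{A,B,C,S}
  cell(0,1) bb: ∅
  cell(1,2) bb: ∅
  cell(2,3) bb: ∅
  cell(3,4) ba: {A,S}
  cell(0,2) bbb: ∅
  cell(1,3) bbb: ∅
  cell(2,4) bba: {A,S}
  cell(0,3) bbbb: ∅
  cell(1,4) bbba: {A,S}
  cell(0,4) bbbba: {A,S}

S ∈ T[0,4] ⇒ YES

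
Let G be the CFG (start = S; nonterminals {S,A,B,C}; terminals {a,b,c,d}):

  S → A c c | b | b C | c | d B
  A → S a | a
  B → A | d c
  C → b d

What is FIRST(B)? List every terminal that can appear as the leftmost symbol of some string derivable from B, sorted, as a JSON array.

FIRST iteration:
[1]
  A via A→a: +{a}
  B via B→A: +{a}
  B via B→d c: +{d}
  C via C→b d: +{b}
  S via S→A c c: +{a}
  S via S→b: +{b}
  S via S→c: +{c}
  S via S→d B: +{d}
  FIRST(S)={a,b,c,d}  FIRST(A)={a}  FIRST(B)={a,d}  FIRST(C)={b}
[2]
  A via A→S a: +{b,c,d}
  B via B→A: +{b,c}
  FIRST(S)={a,b,c,d}  FIRST(A)={a,b,c,d}  FIRST(B)={a,b,c,d}  FIRST(C)={b}
[3] — fixpoint
  FIRST(S)={a,b,c,d}  FIRST(A)={a,b,c,d}  FIRST(B)={a,b,c,d}  FIRST(C)={b}

FIRST(B) = ["a", "b", "c", "d"]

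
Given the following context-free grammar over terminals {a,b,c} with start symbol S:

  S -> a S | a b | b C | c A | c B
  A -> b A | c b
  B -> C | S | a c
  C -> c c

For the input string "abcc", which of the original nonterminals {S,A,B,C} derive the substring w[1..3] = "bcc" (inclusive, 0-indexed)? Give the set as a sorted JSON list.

CNF form of G:
  S -> T0 C | T1 A | T1 B | T2 S | T2 T0
  A -> T0 A | T1 T0
  B -> T0 C | T1 A | T1 B | T1 T1 | T2 S | T2 T0 | T2 T1
  C -> T1 T1
  T0 -> b
  T1 -> c
  T2 -> a

Fill CYK table bottom-up — only the sub-triangle for w[1..3]:
  T[1,1] 'b' = {T0}  orig:{}
  T[2,2] 'c' = {T1}  orig:{}
  T[3,3] 'c' = {T1}  orig:{}
  T[1,2] 'bc' = ∅
  T[2,3] 'cc' = {B,C}
  T[1,3] 'bcc' = {B,S}

Original NTs in T[1,3] deriving "bcc": ["B", "S"]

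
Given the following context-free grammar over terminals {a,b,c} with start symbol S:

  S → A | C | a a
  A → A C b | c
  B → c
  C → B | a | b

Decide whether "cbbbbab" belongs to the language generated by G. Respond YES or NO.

Convert to CNF:
  S -> A X3 | T1 T1 | a | b | c
  A -> A X2 | c
  B -> c
  C -> a | b | c
  T0 -> b
  T1 -> a
  X2 -> C T0
  X3 -> C T0

Fill CYK table bottom-up:
  [0..0]={A,B,C,S}  "c"
  [1..1]={C,S,T0}  "b"  orig:{C,S}
  [2..2]={C,S,T0}  "b"  orig:{C,S}
  [3..3]={C,S,T0}  "b"  orig:{C,S}
  [4..4]={C,S,T0}  "b"  orig:{C,S}
  [5..5]={C,S,T1}  "a"  orig:{C,S}
  [6..6]={C,S,T0}  "b"  orig:{C,S}
  [0..1]={X2,X3}  "cb"  orig:{}
  [1..2]={X2,X3}  "bb"  orig:{}
  [2..3]={X2,X3}  "bb"  orig:{}
  [3..4]={X2,X3}  "bb"  orig:{}
  [4..5]=∅  "ba"
  [5..6]={X2,X3}  "ab"  orig:{}
  [0..2]={A,S}  "cbb"
  [1..3]=∅  "bbb"
  [2..4]=∅  "bbb"
  [3..5]=∅  "bba"
  [4..6]=∅  "bab"
  [0..3]=∅  "cbbb"
  [1..4]=∅  "bbbb"
  [2..5]=∅  "bbba"
  [3..6]=∅  "bbab"
  [0..4]={A,S}  "cbbbb"
  [1..5]=∅  "bbbba"
  [2..6]=∅  "bbbab"
  [0..5]=∅  "cbbbba"
  [1..6]=∅  "bbbbab"
  [0..6]={A,S}  "cbbbbab"

S ∈ T[0,6] ⇒ YES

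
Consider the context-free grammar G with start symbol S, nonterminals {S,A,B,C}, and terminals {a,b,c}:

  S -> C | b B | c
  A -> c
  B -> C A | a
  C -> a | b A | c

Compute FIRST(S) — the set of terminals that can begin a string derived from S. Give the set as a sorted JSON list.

Compute FIRST by fixpoint:
round 1:
  A via A→c: +{c}
  B via B→a: +{a}
  C via C→a: +{a}
  C via C→b A: +{b}
  C via C→c: +{c}
  S via S→C: +{a,b,c}
  FIRST[S]={a,b,c}  FIRST[A]={c}  FIRST[B]={a}  FIRST[C]={a,b,c}
round 2:
  B via B→C A: +{b,c}
  FIRST[S]={a,b,c}  FIRST[A]={c}  FIRST[B]={a,b,c}  FIRST[C]={a,b,c}
round 3: done
  FIRST[S]={a,b,c}  FIRST[A]={c}  FIRST[B]={a,b,c}  FIRST[C]={a,b,c}

FIRST(S) = ["a", "b", "c"]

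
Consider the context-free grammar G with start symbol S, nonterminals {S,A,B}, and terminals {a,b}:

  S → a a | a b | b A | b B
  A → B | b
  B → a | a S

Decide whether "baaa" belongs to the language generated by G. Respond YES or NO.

Convert to CNF:
  S -> T0 T0 | T0 T1 | T1 A | T1 B
  A -> T0 S | a | b
  B -> T0 S | a
  T0 -> a
  T1 -> b

CYK table (by increasing span):
  T[0,0] 'b' = {A,T1}  orig:{A}
  T[1,1] 'a' = {A,B,T0}  orig:{A,B}
  T[2,2] 'a' = {A,B,T0}  orig:{A,B}
  T[3,3] 'a' = {A,B,T0}  orig:{A,B}
  T[0,1] 'ba' = {S}
  T[1,2] 'aa' = {S}
  T[2,3] 'aa' = {S}
  T[0,2] 'baa' = ∅
  T[1,3] 'aaa' = {A,B}
  T[0,3] 'baaa' = {S}

S ∈ T[0,3] ⇒ YES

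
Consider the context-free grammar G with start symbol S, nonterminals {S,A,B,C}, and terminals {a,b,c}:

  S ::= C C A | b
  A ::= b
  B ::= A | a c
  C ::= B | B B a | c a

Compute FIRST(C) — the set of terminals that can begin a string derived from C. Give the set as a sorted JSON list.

FIRST iteration:
[1]
  A via A→b: +{b}
  B via B→A: +{b}
  B via B→a c: +{a}
  C via C→B: +{a,b}
  C via C→c a: +{c}
  S via S→C C A: +{a,b,c}
  S: {a,b,c}  A: {b}  B: {a,b}  C: {a,b,c}
[2] (no change)
  S: {a,b,c}  A: {b}  B: {a,b}  C: {a,b,c}

FIRST(C) = ["a", "b", "c"]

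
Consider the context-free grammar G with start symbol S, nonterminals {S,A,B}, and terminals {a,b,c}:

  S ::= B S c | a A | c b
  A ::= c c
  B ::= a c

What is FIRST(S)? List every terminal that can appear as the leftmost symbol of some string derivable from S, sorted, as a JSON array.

Compute FIRST by fixpoint:
round 1:
  A via A→c c: +{c}
  B via B→a c: +{a}
  S via S→B S c: +{a}
  S via S→c b: +{c}
  S: {a,c}  A: {c}  B: {a}
round 2: (no change)
  S: {a,c}  A: {c}  B: {a}

FIRST(S) = ["a", "c"]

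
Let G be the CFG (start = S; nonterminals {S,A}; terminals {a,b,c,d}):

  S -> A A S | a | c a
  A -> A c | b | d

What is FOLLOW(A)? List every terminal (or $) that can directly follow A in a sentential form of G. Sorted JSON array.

Compute FIRST by fixpoint:
[1]
  A via A→b: +{b}
  A via A→d: +{d}
  S via S→A A S: +{b,d}
  S via S→a: +{a}
  S via S→c a: +{c}
  FIRST[S]={a,b,c,d}  FIRST[A]={b,d}
[2] — fixpoint
  FIRST[S]={a,b,c,d}  FIRST[A]={b,d}

FOLLOW sets:
FOLLOW(S) := {$}
round 1:
  A→A c: FOLLOW(A) ⊇ FIRST(c) = {c}; new: +{c}
  S→A A S: FOLLOW(A) ⊇ FIRST(A) = {b,d}; new: +{b,d}
  S→A A S: FOLLOW(A) ⊇ FIRST(S) = {a,b,c,d}; new: +{a}
  S: {$}  A: {a,b,c,d}
round 2: done
  S: {$}  A: {a,b,c,d}

FOLLOW(A) = ["a", "b", "c", "d"]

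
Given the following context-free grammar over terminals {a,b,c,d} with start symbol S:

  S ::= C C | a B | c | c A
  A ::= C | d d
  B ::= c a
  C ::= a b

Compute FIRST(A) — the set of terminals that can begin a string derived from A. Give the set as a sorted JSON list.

Compute FIRST by fixpoint:
pass 1:
  A via A→d d: +{d}
  B via B→c a: +{c}
  C via C→a b: +{a}
  S via S→C C: +{a}
  S via S→c: +{c}
  FIRST(S)={a,c}  FIRST(A)={d}  FIRST(B)={c}  FIRST(C)={a}
pass 2:
  A via A→C: +{a}
  FIRST(S)={a,c}  FIRST(A)={a,d}  FIRST(B)={c}  FIRST(C)={a}
pass 3: done
  FIRST(S)={a,c}  FIRST(A)={a,d}  FIRST(B)={c}  FIRST(C)={a}

FIRST(A) = ["a", "d"]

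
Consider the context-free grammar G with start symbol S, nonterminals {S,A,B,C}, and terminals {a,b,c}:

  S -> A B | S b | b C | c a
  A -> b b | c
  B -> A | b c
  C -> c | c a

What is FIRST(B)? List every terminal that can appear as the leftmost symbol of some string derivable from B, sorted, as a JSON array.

FIRST iteration:
[1]
  A via A→b b: +{b}
  A via A→c: +{c}
  B via B→A: +{b,c}
  C via C→c: +{c}
  S via S→A B: +{b,c}
  S: {b,c}  A: {b,c}  B: {b,c}  C: {c}
[2] (stable)
  S: {b,c}  A: {b,c}  B: {b,c}  C: {c}

FIRST(B) = ["b", "c"]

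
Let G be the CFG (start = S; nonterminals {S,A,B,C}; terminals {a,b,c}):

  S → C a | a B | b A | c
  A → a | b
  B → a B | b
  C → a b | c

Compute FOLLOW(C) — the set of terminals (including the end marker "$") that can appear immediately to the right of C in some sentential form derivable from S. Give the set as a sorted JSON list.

FIRST sets, iterate to fixpoint:
[1]
  A via A→a: +{a}
  A via A→b: +{b}
  B via B→a B: +{a}
  B via B→b: +{b}
  C via C→a b: +{a}
  C via C→c: +{c}
  S via S→C a: +{a,c}
  S via S→b A: +{b}
  FIRST[S]={a,b,c}  FIRST[A]={a,b}  FIRST[B]={a,b}  FIRST[C]={a,c}
[2] (no change)
  FIRST[S]={a,b,c}  FIRST[A]={a,b}  FIRST[B]={a,b}  FIRST[C]={a,c}

FOLLOW sets:
seed FOLLOW(S) with $
iter 1:
  S→C a: FOLLOW(C) ⊇ FIRST(a) = {a}; new: +{a}
  S→a B: FOLLOW(B) ⊇ FOLLOW(S) ⊇ {$}; new: +{$}
  S→b A: FOLLOW(A) ⊇ FOLLOW(S) ⊇ {$}; new: +{$}
  S: {$}  A: {$}  B: {$}  C: {a}
iter 2: — fixpoint
  S: {$}  A: {$}  B: {$}  C: {a}

FOLLOW(C) = ["a"]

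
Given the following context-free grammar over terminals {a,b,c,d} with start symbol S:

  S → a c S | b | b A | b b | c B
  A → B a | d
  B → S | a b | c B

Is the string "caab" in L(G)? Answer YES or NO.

CNF form of G:
  S -> T0 X4 | T1 A | T1 T1 | T2 B | b
  A -> B T0 | d
  B -> T0 T1 | T0 X3 | T1 A | T1 T1 | T2 B | b
  T0 -> a
  T1 -> b
  T2 -> c
  X3 -> T2 S
  X4 -> T2 S

CYK fill:
  [0..0]={T2}  "c"  orig:{}
  [1..1]={T0}  "a"  orig:{}
  [2..2]={T0}  "a"  orig:{}
  [3..3]={B,S,T1}  "b"  orig:{B,S}
  [0..1]=∅  "ca"
  [1..2]=∅  "aa"
  [2..3]={B}  "ab"
  [0..2]=∅  "caa"
  [1..3]=∅  "aab"
  [0..3]=∅  "caab"

S ∉ T[0,3] ⇒ NO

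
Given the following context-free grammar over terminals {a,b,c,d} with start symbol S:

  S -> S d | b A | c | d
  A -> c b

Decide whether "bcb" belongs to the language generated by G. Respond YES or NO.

Convert to CNF:
  S -> S T2 | T1 A | c | d
  A -> T0 T1
  T0 -> c
  T1 -> b
  T2 -> d

Fill CYK table bottom-up:
  cell(0,0) b: {T1}  orig:{}
  cell(1,1) c: {S,T0}  orig:{S}
  cell(2,2) b: {T1}  orig:{}
  cell(0,1) bc: ∅
  cell(1,2) cb: {A}
  cell(0,2) bcb: {S}

S ∈ T[0,2] ⇒ YES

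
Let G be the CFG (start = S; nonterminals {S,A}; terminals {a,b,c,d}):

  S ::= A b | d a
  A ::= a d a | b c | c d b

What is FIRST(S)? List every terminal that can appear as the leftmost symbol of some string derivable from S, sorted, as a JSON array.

FIRST sets, iterate to fixpoint:
[1]
  A via A→a d a: +{a}
  A via A→b c: +{b}
  A via A→c d b: +{c}
  S via S→A b: +{a,b,c}
  S via S→d a: +{d}
  FIRST[S]={a,b,c,d}  FIRST[A]={a,b,c}
[2] done
  FIRST[S]={a,b,c,d}  FIRST[A]={a,b,c}

FIRST(S) = ["a", "b", "c", "d"]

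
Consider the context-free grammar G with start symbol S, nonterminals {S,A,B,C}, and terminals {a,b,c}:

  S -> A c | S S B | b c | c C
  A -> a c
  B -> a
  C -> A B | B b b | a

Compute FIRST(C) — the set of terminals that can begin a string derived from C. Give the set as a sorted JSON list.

FIRST iteration:
round 1:
  A via A→a c: +{a}
  B via B→a: +{a}
  C via C→A B: +{a}
  S via S→A c: +{a}
  S via S→b c: +{b}
  S via S→c C: +{c}
  FIRST[S]={a,b,c}  FIRST[A]={a}  FIRST[B]={a}  FIRST[C]={a}
round 2: done
  FIRST[S]={a,b,c}  FIRST[A]={a}  FIRST[B]={a}  FIRST[C]={a}

FIRST(C) = ["a"]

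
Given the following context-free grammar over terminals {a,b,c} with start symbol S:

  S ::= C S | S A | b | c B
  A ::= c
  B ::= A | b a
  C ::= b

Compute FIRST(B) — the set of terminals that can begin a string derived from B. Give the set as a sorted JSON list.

FIRST iteration:
iter 1:
  A via A→c: +{c}
  B via B→A: +{c}
  B via B→b a: +{b}
  C via C→b: +{b}
  S via S→C S: +{b}
  S via S→c B: +{c}
  FIRST[S]={b,c}  FIRST[A]={c}  FIRST[B]={b,c}  FIRST[C]={b}
iter 2: done
  FIRST[S]={b,c}  FIRST[A]={c}  FIRST[B]={b,c}  FIRST[C]={b}

FIRST(B) = ["b", "c"]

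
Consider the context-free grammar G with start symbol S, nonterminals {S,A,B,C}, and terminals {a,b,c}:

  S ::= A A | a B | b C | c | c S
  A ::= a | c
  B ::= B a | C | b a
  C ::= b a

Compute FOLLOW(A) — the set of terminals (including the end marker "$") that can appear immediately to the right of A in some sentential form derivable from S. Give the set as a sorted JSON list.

FIRST iteration:
[1]
  A via A→a: +{a}
  A via A→c: +{c}
  B via B→b a: +{b}
  C via C→b a: +{b}
  S via S→A A: +{a,c}
  S via S→b C: +{b}
  FIRST[S]={a,b,c}  FIRST[A]={a,c}  FIRST[B]={b}  FIRST[C]={b}
[2] (stable)
  FIRST[S]={a,b,c}  FIRST[A]={a,c}  FIRST[B]={b}  FIRST[C]={b}

FOLLOW sets:
initialize: $ ∈ FOLLOW(S)
[1]
  B→B a: FOLLOW(B) ⊇ FIRST(a) = {a}; new: +{a}
  B→C: FOLLOW(C) ⊇ FOLLOW(B) ⊇ {a}; new: +{a}
  S→A A: FOLLOW(A) ⊇ FIRST(A) = {a,c}; new: +{a,c}
  S→A A: FOLLOW(A) ⊇ FOLLOW(S) ⊇ {$}; new: +{$}
  S→a B: FOLLOW(B) ⊇ FOLLOW(S) ⊇ {$}; new: +{$}
  S→b C: FOLLOW(C) ⊇ FOLLOW(S) ⊇ {$}; new: +{$}
  FOLLOW(S)={$}  FOLLOW(A)={$,a,c}  FOLLOW(B)={$,a}  FOLLOW(C)={$,a}
[2] done
  FOLLOW(S)={$}  FOLLOW(A)={$,a,c}  FOLLOW(B)={$,a}  FOLLOW(C)={$,a}

FOLLOW(A) = ["$", "a", "c"]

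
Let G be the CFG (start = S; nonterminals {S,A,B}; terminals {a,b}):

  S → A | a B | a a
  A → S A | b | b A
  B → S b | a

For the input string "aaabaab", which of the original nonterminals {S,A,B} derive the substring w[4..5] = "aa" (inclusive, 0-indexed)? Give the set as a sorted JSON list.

CNF form of G:
  S -> S A | T0 A | T1 B | T1 T1 | b
  A -> S A | T0 A | b
  B -> S T0 | a
  T0 -> b
  T1 -> a

Fill CYK table bottom-up — only the sub-triangle for w[4..5]:
  [4..4]={B,T1}  "a"  orig:{B}
  [5..5]={B,T1}  "a"  orig:{B}
  [4..5]={S}  "aa"

Original NTs in T[4,5] deriving "aa": ["S"]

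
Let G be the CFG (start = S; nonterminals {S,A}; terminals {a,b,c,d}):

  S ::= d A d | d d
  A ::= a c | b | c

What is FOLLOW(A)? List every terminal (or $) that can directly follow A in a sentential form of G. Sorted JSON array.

Compute FIRST by fixpoint:
pass 1:
  A via A→a c: +{a}
  A via A→b: +{b}
  A via A→c: +{c}
  S via S→d A d: +{d}
  FIRST(S)={d}  FIRST(A)={a,b,c}
pass 2: (stable)
  FIRST(S)={d}  FIRST(A)={a,b,c}

Compute FOLLOW by fixpoint:
initialize: $ ∈ FOLLOW(S)
round 1:
  S→d A d: FOLLOW(A) ⊇ FIRST(d) = {d}; new: +{d}
  FOLLOW[S]={$}  FOLLOW[A]={d}
round 2: — fixpoint
  FOLLOW[S]={$}  FOLLOW[A]={d}

FOLLOW(A) = ["d"]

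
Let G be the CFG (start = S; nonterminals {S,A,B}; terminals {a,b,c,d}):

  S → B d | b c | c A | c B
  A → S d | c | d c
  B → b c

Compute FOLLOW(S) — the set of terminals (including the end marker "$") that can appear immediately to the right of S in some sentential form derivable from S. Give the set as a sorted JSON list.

Compute FIRST by fixpoint:
iter 1:
  A via A→c: +{c}
  A via A→d c: +{d}
  B via B→b c: +{b}
  S via S→B d: +{b}
  S via S→c A: +{c}
  FIRST(S)={b,c}  FIRST(A)={c,d}  FIRST(B)={b}
iter 2:
  A via A→S d: +{b}
  FIRST(S)={b,c}  FIRST(A)={b,c,d}  FIRST(B)={b}
iter 3: done
  FIRST(S)={b,c}  FIRST(A)={b,c,d}  FIRST(B)={b}

FOLLOW sets:
initialize: $ ∈ FOLLOW(S)
pass 1:
  A→S d: FOLLOW(S) ⊇ FIRST(d) = {d}; new: +{d}
  S→B d: FOLLOW(B) ⊇ FIRST(d) = {d}; new: +{d}
  S→c A: FOLLOW(A) ⊇ FOLLOW(S) ⊇ {$,d}; new: +{$,d}
  S→c B: FOLLOW(B) ⊇ FOLLOW(S) ⊇ {$,d}; new: +{$}
  S: {$,d}  A: {$,d}  B: {$,d}
pass 2: (stable)
  S: {$,d}  A: {$,d}  B: {$,d}

FOLLOW(S) = ["$", "d"]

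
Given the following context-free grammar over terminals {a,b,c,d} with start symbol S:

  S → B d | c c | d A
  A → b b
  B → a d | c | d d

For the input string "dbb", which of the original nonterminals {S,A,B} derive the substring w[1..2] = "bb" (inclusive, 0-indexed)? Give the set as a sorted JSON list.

CNF form of G:
  S -> B T2 | T2 A | T3 T3
  A -> T0 T0
  B -> T1 T2 | T2 T2 | c
  T0 -> b
  T1 -> a
  T2 -> d
  T3 -> c

CYK table (by increasing span) (cells [i..j] with 1 ≤ i ≤ j ≤ 2 only):
  T[1,1] 'b' = {T0}  orig:{}
  T[2,2] 'b' = {T0}  orig:{}
  T[1,2] 'bb' = {A}

Original NTs in T[1,2] deriving "bb": ["A"]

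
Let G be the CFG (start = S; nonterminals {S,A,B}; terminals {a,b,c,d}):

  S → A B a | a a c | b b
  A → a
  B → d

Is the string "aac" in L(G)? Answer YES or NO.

CNF form of G:
  S -> A X3 | T0 X4 | T2 T2
  A -> a
  B -> d
  T0 -> a
  T1 -> c
  T2 -> b
  X3 -> B T0
  X4 -> T0 T1

Fill CYK table bottom-up:
  cell(0,0) a: {A,T0}  orig:{A}
  cell(1,1) a: {A,T0}  orig:{A}
  cell(2,2) c: {T1}  orig:{}
  cell(0,1) aa: ∅
  cell(1,2) ac: {X4}  orig:{}
  cell(0,2) aac: {S}

S ∈ T[0,2] ⇒ YES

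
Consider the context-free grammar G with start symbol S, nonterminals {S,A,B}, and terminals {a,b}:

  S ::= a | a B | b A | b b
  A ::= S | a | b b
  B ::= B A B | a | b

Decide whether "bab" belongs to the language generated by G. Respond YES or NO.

CNF form of G:
  S -> T0 B | T1 A | T1 T1 | a
  A -> T0 B | T1 A | T1 T1 | a
  B -> B X2 | a | b
  T0 -> a
  T1 -> b
  X2 -> A B

CYK fill:
  T[0,0] 'b' = {B,T1}  orig:{B}
  T[1,1] 'a' = {A,B,S,T0}  orig:{A,B,S}
  T[2,2] 'b' = {B,T1}  orig:{B}
  T[0,1] 'ba' = {A,S}
  T[1,2] 'ab' = {A,S,X2}  orig:{A,S}
  T[0,2] 'bab' = {A,B,S,X2}  orig:{A,B,S}

S ∈ T[0,2] ⇒ YES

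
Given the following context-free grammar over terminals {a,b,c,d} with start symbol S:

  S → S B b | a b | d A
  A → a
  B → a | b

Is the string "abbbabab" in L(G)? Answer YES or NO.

CNF form of G:
  S -> S X3 | T1 T0 | T2 A
  A -> a
  B -> a | b
  T0 -> b
  T1 -> a
  T2 -> d
  X3 -> B T0

CYK table (by increasing span):
  [0..0]={A,B,T1}  "a"  orig:{A,B}
  [1..1]={B,T0}  "b"  orig:{B}
  [2..2]={B,T0}  "b"  orig:{B}
  [3..3]={B,T0}  "b"  orig:{B}
  [4..4]={A,B,T1}  "a"  orig:{A,B}
  [5..5]={B,T0}  "b"  orig:{B}
  [6..6]={A,B,T1}  "a"  orig:{A,B}
  [7..7]={B,T0}  "b"  orig:{B}
  [0..1]={S,X3}  "ab"  orig:{S}
  [1..2]={X3}  "bb"  orig:{}
  [2..3]={X3}  "bb"  orig:{}
  [3..4]=∅  "ba"
  [4..5]={S,X3}  "ab"  orig:{S}
  [5..6]=∅  "ba"
  [6..7]={S,X3}  "ab"  orig:{S}
  [0..2]=∅  "abb"
  [1..3]=∅  "bbb"
  [2..4]=∅  "bba"
  [3..5]=∅  "bab"
  [4..6]=∅  "aba"
  [5..7]=∅  "bab"
  [0..3]={S}  "abbb"
  [1..4]=∅  "bbba"
  [2..5]=∅  "bbab"
  [3..6]=∅  "baba"
  [4..7]={S}  "abab"
  [0..4]=∅  "abbba"
  [1..5]=∅  "bbbab"
  [2..6]=∅  "bbaba"
  [3..7]=∅  "babab"
  [0..5]={S}  "abbbab"
  [1..6]=∅  "bbbaba"
  [2..7]=∅  "bbabab"
  [0..6]=∅  "abbbaba"
  [1..7]=∅  "bbbabab"
  [0..7]={S}  "abbbabab"

S ∈ T[0,7] ⇒ YES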